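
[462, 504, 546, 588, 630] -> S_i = 462 + 42*i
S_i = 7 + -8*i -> [7, -1, -9, -17, -25]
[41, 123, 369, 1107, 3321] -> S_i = 41*3^i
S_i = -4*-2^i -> [-4, 8, -16, 32, -64]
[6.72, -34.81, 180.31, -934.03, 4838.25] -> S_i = 6.72*(-5.18)^i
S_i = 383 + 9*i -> [383, 392, 401, 410, 419]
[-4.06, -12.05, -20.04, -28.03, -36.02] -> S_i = -4.06 + -7.99*i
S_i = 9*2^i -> [9, 18, 36, 72, 144]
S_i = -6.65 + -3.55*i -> [-6.65, -10.2, -13.75, -17.3, -20.85]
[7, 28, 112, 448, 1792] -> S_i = 7*4^i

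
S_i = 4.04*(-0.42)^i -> [4.04, -1.7, 0.71, -0.3, 0.13]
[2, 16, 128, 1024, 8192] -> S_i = 2*8^i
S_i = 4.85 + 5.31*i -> [4.85, 10.16, 15.47, 20.78, 26.09]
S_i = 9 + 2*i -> [9, 11, 13, 15, 17]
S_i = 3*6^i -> [3, 18, 108, 648, 3888]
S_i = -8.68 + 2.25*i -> [-8.68, -6.43, -4.18, -1.93, 0.32]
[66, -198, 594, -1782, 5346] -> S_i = 66*-3^i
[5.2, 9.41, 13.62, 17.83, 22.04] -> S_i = 5.20 + 4.21*i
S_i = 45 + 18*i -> [45, 63, 81, 99, 117]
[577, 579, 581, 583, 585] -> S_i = 577 + 2*i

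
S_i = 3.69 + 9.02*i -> [3.69, 12.71, 21.73, 30.75, 39.77]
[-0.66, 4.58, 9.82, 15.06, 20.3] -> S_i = -0.66 + 5.24*i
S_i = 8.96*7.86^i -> [8.96, 70.43, 553.55, 4350.87, 34197.8]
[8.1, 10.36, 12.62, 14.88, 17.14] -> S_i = 8.10 + 2.26*i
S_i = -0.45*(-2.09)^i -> [-0.45, 0.94, -1.97, 4.11, -8.59]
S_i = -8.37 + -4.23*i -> [-8.37, -12.6, -16.83, -21.06, -25.29]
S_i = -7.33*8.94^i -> [-7.33, -65.53, -585.84, -5237.41, -46822.44]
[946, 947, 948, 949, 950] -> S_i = 946 + 1*i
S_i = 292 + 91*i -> [292, 383, 474, 565, 656]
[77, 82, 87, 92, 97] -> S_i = 77 + 5*i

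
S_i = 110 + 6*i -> [110, 116, 122, 128, 134]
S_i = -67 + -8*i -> [-67, -75, -83, -91, -99]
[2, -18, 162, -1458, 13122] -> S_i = 2*-9^i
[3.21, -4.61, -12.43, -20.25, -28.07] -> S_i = 3.21 + -7.82*i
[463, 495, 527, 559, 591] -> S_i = 463 + 32*i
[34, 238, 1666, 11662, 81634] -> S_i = 34*7^i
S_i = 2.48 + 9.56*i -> [2.48, 12.04, 21.6, 31.16, 40.72]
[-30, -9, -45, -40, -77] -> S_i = Random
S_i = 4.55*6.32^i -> [4.55, 28.76, 181.74, 1148.58, 7259.05]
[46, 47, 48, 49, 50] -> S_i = 46 + 1*i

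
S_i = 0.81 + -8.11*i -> [0.81, -7.3, -15.41, -23.52, -31.63]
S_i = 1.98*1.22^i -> [1.98, 2.42, 2.95, 3.6, 4.39]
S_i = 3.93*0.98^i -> [3.93, 3.85, 3.77, 3.7, 3.62]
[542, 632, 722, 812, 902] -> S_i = 542 + 90*i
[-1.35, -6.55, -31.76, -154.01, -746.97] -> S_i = -1.35*4.85^i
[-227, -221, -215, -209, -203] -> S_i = -227 + 6*i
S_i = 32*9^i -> [32, 288, 2592, 23328, 209952]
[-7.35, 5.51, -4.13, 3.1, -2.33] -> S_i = -7.35*(-0.75)^i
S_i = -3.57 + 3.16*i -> [-3.57, -0.41, 2.75, 5.91, 9.07]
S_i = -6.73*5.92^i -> [-6.73, -39.84, -235.86, -1396.3, -8266.12]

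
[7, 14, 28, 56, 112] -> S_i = 7*2^i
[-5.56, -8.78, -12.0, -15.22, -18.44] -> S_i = -5.56 + -3.22*i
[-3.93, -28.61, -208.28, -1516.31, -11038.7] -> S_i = -3.93*7.28^i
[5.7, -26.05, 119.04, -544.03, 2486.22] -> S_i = 5.70*(-4.57)^i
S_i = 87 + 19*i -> [87, 106, 125, 144, 163]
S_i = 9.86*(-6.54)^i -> [9.86, -64.48, 421.73, -2758.1, 18037.98]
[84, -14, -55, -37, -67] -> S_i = Random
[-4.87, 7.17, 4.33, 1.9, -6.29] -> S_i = Random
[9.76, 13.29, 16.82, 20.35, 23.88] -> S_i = 9.76 + 3.53*i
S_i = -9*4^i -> [-9, -36, -144, -576, -2304]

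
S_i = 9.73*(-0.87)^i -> [9.73, -8.47, 7.36, -6.41, 5.57]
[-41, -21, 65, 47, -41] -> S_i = Random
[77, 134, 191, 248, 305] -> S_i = 77 + 57*i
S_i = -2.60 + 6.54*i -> [-2.6, 3.94, 10.48, 17.02, 23.56]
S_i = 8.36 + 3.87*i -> [8.36, 12.23, 16.1, 19.97, 23.84]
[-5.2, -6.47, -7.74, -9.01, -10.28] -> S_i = -5.20 + -1.27*i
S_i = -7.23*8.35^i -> [-7.23, -60.37, -504.09, -4209.18, -35146.67]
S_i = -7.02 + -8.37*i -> [-7.02, -15.39, -23.76, -32.13, -40.5]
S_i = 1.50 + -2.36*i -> [1.5, -0.86, -3.22, -5.58, -7.94]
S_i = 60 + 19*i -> [60, 79, 98, 117, 136]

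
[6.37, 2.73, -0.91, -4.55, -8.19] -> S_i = 6.37 + -3.64*i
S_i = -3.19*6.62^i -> [-3.19, -21.12, -139.8, -925.47, -6126.64]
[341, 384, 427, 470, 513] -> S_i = 341 + 43*i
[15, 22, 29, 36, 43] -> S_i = 15 + 7*i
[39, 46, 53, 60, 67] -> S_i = 39 + 7*i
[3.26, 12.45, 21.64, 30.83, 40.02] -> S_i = 3.26 + 9.19*i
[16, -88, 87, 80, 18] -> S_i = Random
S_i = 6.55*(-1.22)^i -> [6.55, -7.99, 9.75, -11.89, 14.51]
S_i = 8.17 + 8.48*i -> [8.17, 16.65, 25.13, 33.61, 42.09]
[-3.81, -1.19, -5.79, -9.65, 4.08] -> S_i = Random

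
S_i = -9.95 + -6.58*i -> [-9.95, -16.53, -23.11, -29.69, -36.27]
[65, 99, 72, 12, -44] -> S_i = Random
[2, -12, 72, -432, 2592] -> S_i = 2*-6^i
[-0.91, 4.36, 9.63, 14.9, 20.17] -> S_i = -0.91 + 5.27*i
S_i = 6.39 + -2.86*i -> [6.39, 3.53, 0.67, -2.19, -5.05]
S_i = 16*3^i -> [16, 48, 144, 432, 1296]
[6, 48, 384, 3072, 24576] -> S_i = 6*8^i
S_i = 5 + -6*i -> [5, -1, -7, -13, -19]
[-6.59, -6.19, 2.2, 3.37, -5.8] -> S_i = Random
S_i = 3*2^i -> [3, 6, 12, 24, 48]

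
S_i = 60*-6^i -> [60, -360, 2160, -12960, 77760]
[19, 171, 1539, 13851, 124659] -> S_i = 19*9^i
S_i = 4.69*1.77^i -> [4.69, 8.3, 14.69, 26.01, 46.03]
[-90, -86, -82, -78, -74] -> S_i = -90 + 4*i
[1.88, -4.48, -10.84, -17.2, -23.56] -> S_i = 1.88 + -6.36*i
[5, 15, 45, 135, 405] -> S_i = 5*3^i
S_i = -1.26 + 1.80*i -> [-1.26, 0.54, 2.34, 4.14, 5.94]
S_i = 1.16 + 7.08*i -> [1.16, 8.24, 15.32, 22.4, 29.48]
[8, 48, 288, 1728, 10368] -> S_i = 8*6^i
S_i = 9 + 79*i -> [9, 88, 167, 246, 325]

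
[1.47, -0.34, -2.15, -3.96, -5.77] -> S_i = 1.47 + -1.81*i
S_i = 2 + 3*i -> [2, 5, 8, 11, 14]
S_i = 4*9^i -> [4, 36, 324, 2916, 26244]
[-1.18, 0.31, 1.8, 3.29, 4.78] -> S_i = -1.18 + 1.49*i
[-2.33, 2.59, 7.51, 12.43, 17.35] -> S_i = -2.33 + 4.92*i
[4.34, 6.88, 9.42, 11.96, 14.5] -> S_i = 4.34 + 2.54*i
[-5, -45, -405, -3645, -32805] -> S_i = -5*9^i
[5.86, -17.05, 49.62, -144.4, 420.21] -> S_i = 5.86*(-2.91)^i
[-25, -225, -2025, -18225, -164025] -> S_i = -25*9^i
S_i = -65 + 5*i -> [-65, -60, -55, -50, -45]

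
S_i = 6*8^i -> [6, 48, 384, 3072, 24576]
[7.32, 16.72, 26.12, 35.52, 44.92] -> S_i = 7.32 + 9.40*i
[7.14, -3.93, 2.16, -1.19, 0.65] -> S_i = 7.14*(-0.55)^i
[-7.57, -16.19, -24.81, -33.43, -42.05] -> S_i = -7.57 + -8.62*i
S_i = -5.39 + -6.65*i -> [-5.39, -12.04, -18.69, -25.34, -31.99]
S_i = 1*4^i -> [1, 4, 16, 64, 256]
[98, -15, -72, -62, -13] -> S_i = Random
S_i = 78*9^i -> [78, 702, 6318, 56862, 511758]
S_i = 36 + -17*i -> [36, 19, 2, -15, -32]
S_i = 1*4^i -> [1, 4, 16, 64, 256]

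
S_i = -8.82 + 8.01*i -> [-8.82, -0.81, 7.2, 15.21, 23.22]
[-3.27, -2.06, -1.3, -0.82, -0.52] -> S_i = -3.27*0.63^i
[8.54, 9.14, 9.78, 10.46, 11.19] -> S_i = 8.54*1.07^i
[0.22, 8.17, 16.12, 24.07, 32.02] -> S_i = 0.22 + 7.95*i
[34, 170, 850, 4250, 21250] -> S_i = 34*5^i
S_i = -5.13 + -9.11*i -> [-5.13, -14.24, -23.35, -32.46, -41.57]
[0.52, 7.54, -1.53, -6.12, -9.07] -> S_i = Random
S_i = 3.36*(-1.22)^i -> [3.36, -4.1, 5.0, -6.1, 7.44]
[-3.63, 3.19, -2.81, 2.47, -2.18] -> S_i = -3.63*(-0.88)^i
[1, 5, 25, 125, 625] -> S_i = 1*5^i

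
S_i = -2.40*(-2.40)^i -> [-2.4, 5.76, -13.82, 33.18, -79.63]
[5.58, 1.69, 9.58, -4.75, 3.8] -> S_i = Random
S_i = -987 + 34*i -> [-987, -953, -919, -885, -851]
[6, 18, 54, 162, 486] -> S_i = 6*3^i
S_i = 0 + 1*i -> [0, 1, 2, 3, 4]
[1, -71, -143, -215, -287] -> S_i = 1 + -72*i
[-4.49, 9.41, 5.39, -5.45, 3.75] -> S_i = Random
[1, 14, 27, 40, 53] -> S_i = 1 + 13*i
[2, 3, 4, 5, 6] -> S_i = 2 + 1*i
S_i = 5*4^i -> [5, 20, 80, 320, 1280]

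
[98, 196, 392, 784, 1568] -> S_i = 98*2^i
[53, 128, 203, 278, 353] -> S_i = 53 + 75*i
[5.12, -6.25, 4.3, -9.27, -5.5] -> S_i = Random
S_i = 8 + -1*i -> [8, 7, 6, 5, 4]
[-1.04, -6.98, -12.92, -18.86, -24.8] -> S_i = -1.04 + -5.94*i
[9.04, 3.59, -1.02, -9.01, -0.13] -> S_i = Random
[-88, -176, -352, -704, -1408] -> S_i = -88*2^i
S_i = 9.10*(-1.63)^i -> [9.1, -14.83, 24.18, -39.41, 64.24]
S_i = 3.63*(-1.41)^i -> [3.63, -5.12, 7.22, -10.18, 14.35]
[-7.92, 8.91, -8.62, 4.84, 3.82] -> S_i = Random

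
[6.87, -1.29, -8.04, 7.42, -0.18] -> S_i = Random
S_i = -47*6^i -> [-47, -282, -1692, -10152, -60912]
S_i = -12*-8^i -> [-12, 96, -768, 6144, -49152]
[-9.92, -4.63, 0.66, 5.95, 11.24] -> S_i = -9.92 + 5.29*i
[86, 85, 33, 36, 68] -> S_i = Random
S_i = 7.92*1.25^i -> [7.92, 9.9, 12.38, 15.47, 19.34]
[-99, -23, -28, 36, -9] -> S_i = Random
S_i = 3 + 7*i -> [3, 10, 17, 24, 31]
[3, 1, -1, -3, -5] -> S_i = 3 + -2*i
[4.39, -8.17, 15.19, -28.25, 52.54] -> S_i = 4.39*(-1.86)^i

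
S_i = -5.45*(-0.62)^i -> [-5.45, 3.38, -2.09, 1.3, -0.81]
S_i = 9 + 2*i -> [9, 11, 13, 15, 17]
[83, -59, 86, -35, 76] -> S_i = Random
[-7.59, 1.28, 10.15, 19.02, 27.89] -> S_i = -7.59 + 8.87*i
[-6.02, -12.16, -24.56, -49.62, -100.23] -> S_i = -6.02*2.02^i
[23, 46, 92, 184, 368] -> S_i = 23*2^i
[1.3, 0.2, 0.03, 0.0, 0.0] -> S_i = 1.30*0.15^i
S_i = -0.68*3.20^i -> [-0.68, -2.18, -6.96, -22.28, -71.3]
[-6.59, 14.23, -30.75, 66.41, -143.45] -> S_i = -6.59*(-2.16)^i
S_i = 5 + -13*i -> [5, -8, -21, -34, -47]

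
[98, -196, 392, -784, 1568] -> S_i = 98*-2^i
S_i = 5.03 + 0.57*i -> [5.03, 5.6, 6.17, 6.74, 7.31]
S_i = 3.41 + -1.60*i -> [3.41, 1.81, 0.21, -1.39, -2.99]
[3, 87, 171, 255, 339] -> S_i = 3 + 84*i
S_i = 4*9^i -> [4, 36, 324, 2916, 26244]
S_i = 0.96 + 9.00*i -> [0.96, 9.96, 18.96, 27.96, 36.96]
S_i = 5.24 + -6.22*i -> [5.24, -0.98, -7.2, -13.42, -19.64]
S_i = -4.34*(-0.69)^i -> [-4.34, 2.99, -2.07, 1.43, -0.98]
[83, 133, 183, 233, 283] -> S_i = 83 + 50*i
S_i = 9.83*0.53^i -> [9.83, 5.21, 2.76, 1.46, 0.78]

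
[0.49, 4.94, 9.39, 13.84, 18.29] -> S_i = 0.49 + 4.45*i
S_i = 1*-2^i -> [1, -2, 4, -8, 16]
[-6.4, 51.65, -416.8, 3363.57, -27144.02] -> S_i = -6.40*(-8.07)^i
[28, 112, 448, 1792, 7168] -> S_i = 28*4^i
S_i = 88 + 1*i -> [88, 89, 90, 91, 92]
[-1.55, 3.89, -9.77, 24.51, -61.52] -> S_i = -1.55*(-2.51)^i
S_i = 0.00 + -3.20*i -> [0.0, -3.2, -6.4, -9.6, -12.8]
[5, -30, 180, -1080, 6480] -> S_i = 5*-6^i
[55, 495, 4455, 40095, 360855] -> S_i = 55*9^i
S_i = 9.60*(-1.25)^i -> [9.6, -12.0, 15.0, -18.75, 23.44]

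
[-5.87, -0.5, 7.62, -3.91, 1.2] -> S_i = Random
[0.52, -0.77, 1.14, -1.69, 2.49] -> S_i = 0.52*(-1.48)^i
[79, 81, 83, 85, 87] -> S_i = 79 + 2*i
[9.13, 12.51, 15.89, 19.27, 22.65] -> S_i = 9.13 + 3.38*i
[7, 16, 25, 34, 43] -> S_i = 7 + 9*i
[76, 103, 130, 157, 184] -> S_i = 76 + 27*i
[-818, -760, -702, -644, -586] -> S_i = -818 + 58*i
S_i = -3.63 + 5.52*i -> [-3.63, 1.89, 7.41, 12.93, 18.45]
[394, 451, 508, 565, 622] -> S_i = 394 + 57*i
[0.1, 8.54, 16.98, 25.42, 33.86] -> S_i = 0.10 + 8.44*i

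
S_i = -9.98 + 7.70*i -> [-9.98, -2.28, 5.42, 13.12, 20.82]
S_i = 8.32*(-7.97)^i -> [8.32, -66.31, 528.49, -4212.1, 33570.41]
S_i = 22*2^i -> [22, 44, 88, 176, 352]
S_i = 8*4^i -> [8, 32, 128, 512, 2048]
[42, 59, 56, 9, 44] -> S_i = Random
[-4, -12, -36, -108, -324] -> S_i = -4*3^i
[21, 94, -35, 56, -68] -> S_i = Random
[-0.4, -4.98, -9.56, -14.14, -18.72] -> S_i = -0.40 + -4.58*i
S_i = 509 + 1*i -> [509, 510, 511, 512, 513]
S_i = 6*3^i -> [6, 18, 54, 162, 486]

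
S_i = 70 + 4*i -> [70, 74, 78, 82, 86]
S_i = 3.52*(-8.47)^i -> [3.52, -29.81, 252.53, -2138.91, 18116.58]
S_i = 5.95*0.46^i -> [5.95, 2.74, 1.26, 0.58, 0.27]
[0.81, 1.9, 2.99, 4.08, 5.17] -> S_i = 0.81 + 1.09*i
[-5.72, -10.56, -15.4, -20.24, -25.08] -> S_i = -5.72 + -4.84*i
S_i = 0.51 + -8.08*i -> [0.51, -7.57, -15.65, -23.73, -31.81]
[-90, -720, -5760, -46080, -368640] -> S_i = -90*8^i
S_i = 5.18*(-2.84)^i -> [5.18, -14.71, 41.78, -118.65, 336.98]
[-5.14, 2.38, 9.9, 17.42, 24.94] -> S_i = -5.14 + 7.52*i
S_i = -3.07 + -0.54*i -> [-3.07, -3.61, -4.15, -4.69, -5.23]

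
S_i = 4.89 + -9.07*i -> [4.89, -4.18, -13.25, -22.32, -31.39]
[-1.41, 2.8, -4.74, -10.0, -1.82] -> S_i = Random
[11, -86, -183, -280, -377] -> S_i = 11 + -97*i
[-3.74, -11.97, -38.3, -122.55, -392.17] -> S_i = -3.74*3.20^i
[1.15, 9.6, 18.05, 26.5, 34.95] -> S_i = 1.15 + 8.45*i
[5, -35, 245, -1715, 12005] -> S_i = 5*-7^i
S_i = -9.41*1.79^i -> [-9.41, -16.84, -30.15, -53.97, -96.61]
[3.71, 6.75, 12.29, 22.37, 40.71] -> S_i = 3.71*1.82^i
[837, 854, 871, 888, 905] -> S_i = 837 + 17*i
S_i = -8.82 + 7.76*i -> [-8.82, -1.06, 6.7, 14.46, 22.22]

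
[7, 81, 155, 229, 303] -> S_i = 7 + 74*i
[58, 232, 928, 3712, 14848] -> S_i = 58*4^i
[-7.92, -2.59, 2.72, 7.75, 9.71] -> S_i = Random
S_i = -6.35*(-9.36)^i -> [-6.35, 59.44, -556.32, 5207.16, -48739.06]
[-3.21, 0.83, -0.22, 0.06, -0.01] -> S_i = -3.21*(-0.26)^i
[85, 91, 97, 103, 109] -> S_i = 85 + 6*i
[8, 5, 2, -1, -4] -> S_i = 8 + -3*i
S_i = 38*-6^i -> [38, -228, 1368, -8208, 49248]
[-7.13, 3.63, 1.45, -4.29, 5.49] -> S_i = Random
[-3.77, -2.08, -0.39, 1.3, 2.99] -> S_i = -3.77 + 1.69*i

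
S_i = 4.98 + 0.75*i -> [4.98, 5.73, 6.48, 7.23, 7.98]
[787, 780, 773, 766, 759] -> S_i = 787 + -7*i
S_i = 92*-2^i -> [92, -184, 368, -736, 1472]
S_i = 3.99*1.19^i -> [3.99, 4.75, 5.65, 6.72, 8.0]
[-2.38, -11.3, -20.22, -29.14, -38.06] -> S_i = -2.38 + -8.92*i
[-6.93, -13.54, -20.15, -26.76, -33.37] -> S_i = -6.93 + -6.61*i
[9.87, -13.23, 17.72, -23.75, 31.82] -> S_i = 9.87*(-1.34)^i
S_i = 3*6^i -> [3, 18, 108, 648, 3888]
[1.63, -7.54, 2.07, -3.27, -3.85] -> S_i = Random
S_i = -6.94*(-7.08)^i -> [-6.94, 49.14, -347.88, 2462.97, -17437.83]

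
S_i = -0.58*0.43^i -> [-0.58, -0.25, -0.11, -0.05, -0.02]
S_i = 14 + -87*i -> [14, -73, -160, -247, -334]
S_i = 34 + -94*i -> [34, -60, -154, -248, -342]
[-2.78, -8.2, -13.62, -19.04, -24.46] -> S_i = -2.78 + -5.42*i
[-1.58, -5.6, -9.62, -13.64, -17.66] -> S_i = -1.58 + -4.02*i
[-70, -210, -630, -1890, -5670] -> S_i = -70*3^i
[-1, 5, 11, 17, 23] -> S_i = -1 + 6*i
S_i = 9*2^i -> [9, 18, 36, 72, 144]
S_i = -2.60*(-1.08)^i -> [-2.6, 2.81, -3.03, 3.28, -3.54]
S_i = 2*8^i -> [2, 16, 128, 1024, 8192]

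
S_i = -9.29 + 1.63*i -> [-9.29, -7.66, -6.03, -4.4, -2.77]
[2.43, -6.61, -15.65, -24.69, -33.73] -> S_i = 2.43 + -9.04*i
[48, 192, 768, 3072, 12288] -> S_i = 48*4^i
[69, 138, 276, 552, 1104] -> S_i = 69*2^i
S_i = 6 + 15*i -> [6, 21, 36, 51, 66]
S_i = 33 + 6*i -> [33, 39, 45, 51, 57]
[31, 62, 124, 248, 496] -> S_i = 31*2^i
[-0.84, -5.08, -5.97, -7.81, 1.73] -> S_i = Random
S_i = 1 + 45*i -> [1, 46, 91, 136, 181]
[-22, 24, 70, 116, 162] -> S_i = -22 + 46*i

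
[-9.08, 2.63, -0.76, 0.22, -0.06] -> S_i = -9.08*(-0.29)^i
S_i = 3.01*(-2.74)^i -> [3.01, -8.25, 22.6, -61.92, 169.66]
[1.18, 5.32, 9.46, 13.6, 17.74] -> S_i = 1.18 + 4.14*i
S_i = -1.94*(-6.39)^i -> [-1.94, 12.4, -79.21, 506.18, -3234.49]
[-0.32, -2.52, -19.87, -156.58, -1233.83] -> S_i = -0.32*7.88^i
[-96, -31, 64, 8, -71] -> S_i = Random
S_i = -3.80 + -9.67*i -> [-3.8, -13.47, -23.14, -32.81, -42.48]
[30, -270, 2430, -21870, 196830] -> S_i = 30*-9^i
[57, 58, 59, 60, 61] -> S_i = 57 + 1*i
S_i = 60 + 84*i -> [60, 144, 228, 312, 396]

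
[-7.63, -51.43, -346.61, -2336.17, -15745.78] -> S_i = -7.63*6.74^i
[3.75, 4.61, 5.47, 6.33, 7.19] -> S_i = 3.75 + 0.86*i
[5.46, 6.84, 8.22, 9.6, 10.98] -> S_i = 5.46 + 1.38*i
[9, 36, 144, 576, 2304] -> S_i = 9*4^i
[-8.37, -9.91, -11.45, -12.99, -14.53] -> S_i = -8.37 + -1.54*i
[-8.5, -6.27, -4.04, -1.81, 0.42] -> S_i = -8.50 + 2.23*i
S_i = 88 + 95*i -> [88, 183, 278, 373, 468]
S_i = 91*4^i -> [91, 364, 1456, 5824, 23296]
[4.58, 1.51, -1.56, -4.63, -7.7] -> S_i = 4.58 + -3.07*i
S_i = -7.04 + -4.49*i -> [-7.04, -11.53, -16.02, -20.51, -25.0]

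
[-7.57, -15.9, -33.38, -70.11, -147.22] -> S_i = -7.57*2.10^i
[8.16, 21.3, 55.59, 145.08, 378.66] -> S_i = 8.16*2.61^i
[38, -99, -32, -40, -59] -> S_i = Random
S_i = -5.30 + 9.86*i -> [-5.3, 4.56, 14.42, 24.28, 34.14]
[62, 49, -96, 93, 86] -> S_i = Random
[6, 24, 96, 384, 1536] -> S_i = 6*4^i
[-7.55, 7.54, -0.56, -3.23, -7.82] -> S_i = Random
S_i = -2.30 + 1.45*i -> [-2.3, -0.85, 0.6, 2.05, 3.5]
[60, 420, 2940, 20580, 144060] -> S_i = 60*7^i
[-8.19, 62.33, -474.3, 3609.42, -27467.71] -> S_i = -8.19*(-7.61)^i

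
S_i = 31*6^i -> [31, 186, 1116, 6696, 40176]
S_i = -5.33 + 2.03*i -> [-5.33, -3.3, -1.27, 0.76, 2.79]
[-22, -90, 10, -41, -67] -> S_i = Random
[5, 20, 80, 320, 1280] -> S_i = 5*4^i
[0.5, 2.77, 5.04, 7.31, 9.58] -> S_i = 0.50 + 2.27*i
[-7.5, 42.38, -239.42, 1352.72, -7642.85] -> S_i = -7.50*(-5.65)^i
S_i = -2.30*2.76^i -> [-2.3, -6.35, -17.52, -48.36, -133.46]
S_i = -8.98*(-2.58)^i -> [-8.98, 23.17, -59.77, 154.22, -397.88]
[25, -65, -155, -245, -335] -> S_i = 25 + -90*i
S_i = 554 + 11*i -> [554, 565, 576, 587, 598]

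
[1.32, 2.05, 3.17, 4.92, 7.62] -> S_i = 1.32*1.55^i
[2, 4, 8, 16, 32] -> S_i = 2*2^i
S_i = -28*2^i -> [-28, -56, -112, -224, -448]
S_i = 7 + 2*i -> [7, 9, 11, 13, 15]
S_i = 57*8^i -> [57, 456, 3648, 29184, 233472]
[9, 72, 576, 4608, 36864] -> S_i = 9*8^i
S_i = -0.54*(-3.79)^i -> [-0.54, 2.05, -7.76, 29.4, -111.42]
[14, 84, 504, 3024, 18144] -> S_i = 14*6^i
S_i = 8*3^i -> [8, 24, 72, 216, 648]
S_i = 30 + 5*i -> [30, 35, 40, 45, 50]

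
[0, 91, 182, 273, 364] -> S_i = 0 + 91*i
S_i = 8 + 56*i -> [8, 64, 120, 176, 232]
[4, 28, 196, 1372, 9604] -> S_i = 4*7^i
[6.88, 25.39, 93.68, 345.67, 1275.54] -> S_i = 6.88*3.69^i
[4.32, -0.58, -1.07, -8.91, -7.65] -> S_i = Random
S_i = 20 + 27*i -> [20, 47, 74, 101, 128]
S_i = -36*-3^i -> [-36, 108, -324, 972, -2916]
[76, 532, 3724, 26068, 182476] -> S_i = 76*7^i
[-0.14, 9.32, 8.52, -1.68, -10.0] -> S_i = Random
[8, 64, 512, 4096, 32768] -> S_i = 8*8^i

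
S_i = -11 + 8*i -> [-11, -3, 5, 13, 21]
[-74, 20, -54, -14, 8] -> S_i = Random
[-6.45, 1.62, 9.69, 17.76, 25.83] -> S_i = -6.45 + 8.07*i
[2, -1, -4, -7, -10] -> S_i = 2 + -3*i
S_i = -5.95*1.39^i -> [-5.95, -8.27, -11.5, -15.98, -22.21]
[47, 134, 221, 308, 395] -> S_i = 47 + 87*i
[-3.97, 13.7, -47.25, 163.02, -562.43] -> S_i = -3.97*(-3.45)^i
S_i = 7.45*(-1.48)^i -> [7.45, -11.03, 16.32, -24.15, 35.74]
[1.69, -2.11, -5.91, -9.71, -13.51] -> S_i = 1.69 + -3.80*i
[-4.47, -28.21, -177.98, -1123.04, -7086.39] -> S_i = -4.47*6.31^i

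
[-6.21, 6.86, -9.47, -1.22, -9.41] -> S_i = Random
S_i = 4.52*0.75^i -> [4.52, 3.39, 2.54, 1.91, 1.43]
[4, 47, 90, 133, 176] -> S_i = 4 + 43*i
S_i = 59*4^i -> [59, 236, 944, 3776, 15104]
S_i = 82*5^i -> [82, 410, 2050, 10250, 51250]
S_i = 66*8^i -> [66, 528, 4224, 33792, 270336]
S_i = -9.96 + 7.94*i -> [-9.96, -2.02, 5.92, 13.86, 21.8]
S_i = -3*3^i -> [-3, -9, -27, -81, -243]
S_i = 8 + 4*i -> [8, 12, 16, 20, 24]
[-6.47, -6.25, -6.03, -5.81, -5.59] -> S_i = -6.47 + 0.22*i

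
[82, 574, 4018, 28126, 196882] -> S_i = 82*7^i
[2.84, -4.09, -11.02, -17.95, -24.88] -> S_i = 2.84 + -6.93*i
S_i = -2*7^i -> [-2, -14, -98, -686, -4802]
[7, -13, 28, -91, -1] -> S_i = Random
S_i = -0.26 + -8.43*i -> [-0.26, -8.69, -17.12, -25.55, -33.98]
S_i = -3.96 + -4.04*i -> [-3.96, -8.0, -12.04, -16.08, -20.12]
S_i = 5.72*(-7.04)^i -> [5.72, -40.27, 283.49, -1995.79, 14050.33]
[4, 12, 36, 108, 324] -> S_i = 4*3^i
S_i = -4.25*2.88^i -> [-4.25, -12.24, -35.25, -101.52, -292.39]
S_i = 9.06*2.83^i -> [9.06, 25.64, 72.56, 205.35, 581.13]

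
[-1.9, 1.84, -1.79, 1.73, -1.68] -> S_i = -1.90*(-0.97)^i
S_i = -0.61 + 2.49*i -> [-0.61, 1.88, 4.37, 6.86, 9.35]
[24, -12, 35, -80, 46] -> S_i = Random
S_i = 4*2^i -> [4, 8, 16, 32, 64]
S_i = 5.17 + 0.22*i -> [5.17, 5.39, 5.61, 5.83, 6.05]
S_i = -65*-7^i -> [-65, 455, -3185, 22295, -156065]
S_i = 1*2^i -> [1, 2, 4, 8, 16]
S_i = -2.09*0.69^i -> [-2.09, -1.44, -1.0, -0.69, -0.47]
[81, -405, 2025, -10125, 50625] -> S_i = 81*-5^i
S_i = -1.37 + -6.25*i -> [-1.37, -7.62, -13.87, -20.12, -26.37]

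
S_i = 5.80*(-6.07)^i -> [5.8, -35.21, 213.7, -1297.16, 7873.77]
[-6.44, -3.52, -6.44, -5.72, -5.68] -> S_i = Random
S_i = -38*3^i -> [-38, -114, -342, -1026, -3078]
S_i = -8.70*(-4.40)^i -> [-8.7, 38.28, -168.43, 741.1, -3260.84]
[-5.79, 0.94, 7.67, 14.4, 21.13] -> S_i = -5.79 + 6.73*i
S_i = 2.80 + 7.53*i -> [2.8, 10.33, 17.86, 25.39, 32.92]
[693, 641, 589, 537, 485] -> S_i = 693 + -52*i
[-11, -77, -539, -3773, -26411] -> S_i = -11*7^i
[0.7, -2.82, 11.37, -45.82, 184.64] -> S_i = 0.70*(-4.03)^i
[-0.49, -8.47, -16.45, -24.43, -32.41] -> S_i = -0.49 + -7.98*i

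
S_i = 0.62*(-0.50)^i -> [0.62, -0.31, 0.16, -0.08, 0.04]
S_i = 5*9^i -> [5, 45, 405, 3645, 32805]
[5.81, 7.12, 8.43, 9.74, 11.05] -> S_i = 5.81 + 1.31*i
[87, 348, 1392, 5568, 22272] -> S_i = 87*4^i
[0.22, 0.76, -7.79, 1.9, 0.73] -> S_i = Random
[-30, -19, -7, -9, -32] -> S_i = Random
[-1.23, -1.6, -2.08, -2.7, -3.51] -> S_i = -1.23*1.30^i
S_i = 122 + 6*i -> [122, 128, 134, 140, 146]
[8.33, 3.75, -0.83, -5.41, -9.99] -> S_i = 8.33 + -4.58*i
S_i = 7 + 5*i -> [7, 12, 17, 22, 27]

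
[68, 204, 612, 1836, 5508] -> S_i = 68*3^i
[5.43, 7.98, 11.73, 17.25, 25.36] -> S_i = 5.43*1.47^i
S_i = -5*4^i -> [-5, -20, -80, -320, -1280]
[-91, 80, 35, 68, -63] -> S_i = Random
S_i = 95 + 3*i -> [95, 98, 101, 104, 107]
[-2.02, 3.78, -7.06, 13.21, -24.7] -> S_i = -2.02*(-1.87)^i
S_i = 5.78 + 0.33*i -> [5.78, 6.11, 6.44, 6.77, 7.1]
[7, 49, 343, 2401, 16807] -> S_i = 7*7^i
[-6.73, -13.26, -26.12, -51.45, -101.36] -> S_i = -6.73*1.97^i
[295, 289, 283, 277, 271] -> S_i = 295 + -6*i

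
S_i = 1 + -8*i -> [1, -7, -15, -23, -31]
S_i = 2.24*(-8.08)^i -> [2.24, -18.1, 146.24, -1181.63, 9547.58]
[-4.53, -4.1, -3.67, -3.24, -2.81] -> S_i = -4.53 + 0.43*i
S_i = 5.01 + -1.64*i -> [5.01, 3.37, 1.73, 0.09, -1.55]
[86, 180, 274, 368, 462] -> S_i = 86 + 94*i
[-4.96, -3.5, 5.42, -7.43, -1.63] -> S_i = Random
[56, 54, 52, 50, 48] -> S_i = 56 + -2*i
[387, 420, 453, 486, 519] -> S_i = 387 + 33*i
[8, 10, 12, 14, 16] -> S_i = 8 + 2*i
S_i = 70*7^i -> [70, 490, 3430, 24010, 168070]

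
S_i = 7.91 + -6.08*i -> [7.91, 1.83, -4.25, -10.33, -16.41]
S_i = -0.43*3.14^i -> [-0.43, -1.35, -4.24, -13.31, -41.8]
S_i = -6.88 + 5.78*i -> [-6.88, -1.1, 4.68, 10.46, 16.24]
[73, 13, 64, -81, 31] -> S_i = Random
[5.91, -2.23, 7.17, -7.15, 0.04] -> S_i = Random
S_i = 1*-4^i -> [1, -4, 16, -64, 256]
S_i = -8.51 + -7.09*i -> [-8.51, -15.6, -22.69, -29.78, -36.87]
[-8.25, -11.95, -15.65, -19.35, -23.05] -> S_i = -8.25 + -3.70*i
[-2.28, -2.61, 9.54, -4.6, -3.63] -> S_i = Random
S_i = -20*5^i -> [-20, -100, -500, -2500, -12500]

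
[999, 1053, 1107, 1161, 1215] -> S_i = 999 + 54*i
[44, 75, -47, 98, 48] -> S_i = Random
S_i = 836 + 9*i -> [836, 845, 854, 863, 872]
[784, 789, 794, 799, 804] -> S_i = 784 + 5*i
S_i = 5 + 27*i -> [5, 32, 59, 86, 113]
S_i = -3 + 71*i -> [-3, 68, 139, 210, 281]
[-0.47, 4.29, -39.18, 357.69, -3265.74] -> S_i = -0.47*(-9.13)^i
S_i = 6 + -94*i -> [6, -88, -182, -276, -370]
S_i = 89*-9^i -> [89, -801, 7209, -64881, 583929]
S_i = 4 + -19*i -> [4, -15, -34, -53, -72]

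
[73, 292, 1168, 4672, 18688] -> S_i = 73*4^i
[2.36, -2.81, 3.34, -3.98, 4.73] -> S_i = 2.36*(-1.19)^i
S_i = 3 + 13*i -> [3, 16, 29, 42, 55]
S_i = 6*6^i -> [6, 36, 216, 1296, 7776]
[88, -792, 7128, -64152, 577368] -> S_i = 88*-9^i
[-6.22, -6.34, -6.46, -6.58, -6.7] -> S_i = -6.22 + -0.12*i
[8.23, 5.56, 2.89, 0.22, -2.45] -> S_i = 8.23 + -2.67*i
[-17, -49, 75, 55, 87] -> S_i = Random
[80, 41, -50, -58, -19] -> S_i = Random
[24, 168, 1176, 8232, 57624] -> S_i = 24*7^i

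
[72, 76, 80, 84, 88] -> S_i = 72 + 4*i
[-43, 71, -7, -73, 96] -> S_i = Random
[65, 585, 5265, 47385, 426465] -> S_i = 65*9^i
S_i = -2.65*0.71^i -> [-2.65, -1.88, -1.34, -0.95, -0.67]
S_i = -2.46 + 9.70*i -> [-2.46, 7.24, 16.94, 26.64, 36.34]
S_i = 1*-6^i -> [1, -6, 36, -216, 1296]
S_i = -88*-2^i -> [-88, 176, -352, 704, -1408]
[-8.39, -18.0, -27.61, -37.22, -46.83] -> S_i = -8.39 + -9.61*i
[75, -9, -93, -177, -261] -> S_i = 75 + -84*i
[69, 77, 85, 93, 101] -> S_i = 69 + 8*i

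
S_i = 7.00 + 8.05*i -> [7.0, 15.05, 23.1, 31.15, 39.2]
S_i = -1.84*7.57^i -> [-1.84, -13.93, -105.44, -798.19, -6042.29]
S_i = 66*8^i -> [66, 528, 4224, 33792, 270336]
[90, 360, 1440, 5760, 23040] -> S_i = 90*4^i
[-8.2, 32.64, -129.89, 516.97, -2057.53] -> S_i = -8.20*(-3.98)^i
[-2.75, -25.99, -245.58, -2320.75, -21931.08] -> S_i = -2.75*9.45^i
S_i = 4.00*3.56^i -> [4.0, 14.24, 50.69, 180.47, 642.48]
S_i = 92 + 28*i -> [92, 120, 148, 176, 204]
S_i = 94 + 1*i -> [94, 95, 96, 97, 98]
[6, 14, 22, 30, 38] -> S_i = 6 + 8*i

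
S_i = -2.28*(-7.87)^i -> [-2.28, 17.94, -141.22, 1111.37, -8746.49]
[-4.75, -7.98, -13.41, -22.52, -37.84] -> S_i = -4.75*1.68^i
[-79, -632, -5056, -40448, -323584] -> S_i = -79*8^i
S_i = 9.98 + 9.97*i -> [9.98, 19.95, 29.92, 39.89, 49.86]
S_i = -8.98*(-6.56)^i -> [-8.98, 58.91, -386.44, 2535.06, -16629.98]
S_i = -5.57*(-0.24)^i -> [-5.57, 1.34, -0.32, 0.08, -0.02]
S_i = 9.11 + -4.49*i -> [9.11, 4.62, 0.13, -4.36, -8.85]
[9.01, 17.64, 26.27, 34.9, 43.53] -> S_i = 9.01 + 8.63*i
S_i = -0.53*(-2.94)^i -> [-0.53, 1.56, -4.58, 13.47, -39.6]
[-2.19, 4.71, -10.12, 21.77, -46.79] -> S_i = -2.19*(-2.15)^i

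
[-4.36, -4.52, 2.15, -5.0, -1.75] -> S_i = Random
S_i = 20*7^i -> [20, 140, 980, 6860, 48020]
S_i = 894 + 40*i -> [894, 934, 974, 1014, 1054]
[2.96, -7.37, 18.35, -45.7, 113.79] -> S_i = 2.96*(-2.49)^i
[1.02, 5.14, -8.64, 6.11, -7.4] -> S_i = Random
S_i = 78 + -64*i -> [78, 14, -50, -114, -178]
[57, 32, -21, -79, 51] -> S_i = Random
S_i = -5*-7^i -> [-5, 35, -245, 1715, -12005]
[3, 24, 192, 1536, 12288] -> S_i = 3*8^i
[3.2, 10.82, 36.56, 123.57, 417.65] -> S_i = 3.20*3.38^i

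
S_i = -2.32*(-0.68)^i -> [-2.32, 1.58, -1.07, 0.73, -0.5]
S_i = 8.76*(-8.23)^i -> [8.76, -72.09, 593.34, -4883.19, 40188.65]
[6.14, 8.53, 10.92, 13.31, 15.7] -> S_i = 6.14 + 2.39*i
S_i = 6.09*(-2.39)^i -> [6.09, -14.56, 34.79, -83.14, 198.71]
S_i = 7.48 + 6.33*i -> [7.48, 13.81, 20.14, 26.47, 32.8]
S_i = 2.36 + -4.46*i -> [2.36, -2.1, -6.56, -11.02, -15.48]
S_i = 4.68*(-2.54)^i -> [4.68, -11.89, 30.19, -76.69, 194.8]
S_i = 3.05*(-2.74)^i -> [3.05, -8.36, 22.9, -62.74, 171.91]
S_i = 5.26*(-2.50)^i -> [5.26, -13.15, 32.88, -82.19, 205.47]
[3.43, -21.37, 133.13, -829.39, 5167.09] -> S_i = 3.43*(-6.23)^i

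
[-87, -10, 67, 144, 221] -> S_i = -87 + 77*i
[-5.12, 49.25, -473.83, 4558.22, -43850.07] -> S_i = -5.12*(-9.62)^i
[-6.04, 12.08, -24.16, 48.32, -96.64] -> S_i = -6.04*(-2.00)^i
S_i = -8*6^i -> [-8, -48, -288, -1728, -10368]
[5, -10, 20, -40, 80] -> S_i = 5*-2^i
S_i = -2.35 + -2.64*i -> [-2.35, -4.99, -7.63, -10.27, -12.91]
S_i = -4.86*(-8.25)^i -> [-4.86, 40.1, -330.78, 2728.97, -22513.97]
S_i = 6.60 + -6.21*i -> [6.6, 0.39, -5.82, -12.03, -18.24]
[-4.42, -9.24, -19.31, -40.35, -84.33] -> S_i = -4.42*2.09^i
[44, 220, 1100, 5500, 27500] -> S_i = 44*5^i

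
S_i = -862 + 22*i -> [-862, -840, -818, -796, -774]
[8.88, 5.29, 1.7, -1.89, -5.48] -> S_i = 8.88 + -3.59*i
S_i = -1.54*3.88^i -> [-1.54, -5.98, -23.18, -89.95, -349.02]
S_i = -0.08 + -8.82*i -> [-0.08, -8.9, -17.72, -26.54, -35.36]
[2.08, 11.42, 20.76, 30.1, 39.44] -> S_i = 2.08 + 9.34*i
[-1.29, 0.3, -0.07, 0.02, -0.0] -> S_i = -1.29*(-0.23)^i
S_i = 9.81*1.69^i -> [9.81, 16.58, 28.02, 47.35, 80.02]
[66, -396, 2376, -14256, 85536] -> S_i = 66*-6^i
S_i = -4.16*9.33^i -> [-4.16, -38.81, -362.12, -3378.61, -31522.45]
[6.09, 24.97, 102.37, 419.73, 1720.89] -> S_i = 6.09*4.10^i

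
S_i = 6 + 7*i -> [6, 13, 20, 27, 34]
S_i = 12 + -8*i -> [12, 4, -4, -12, -20]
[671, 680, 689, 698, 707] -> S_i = 671 + 9*i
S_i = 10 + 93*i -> [10, 103, 196, 289, 382]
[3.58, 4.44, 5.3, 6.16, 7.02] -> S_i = 3.58 + 0.86*i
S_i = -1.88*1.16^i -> [-1.88, -2.18, -2.53, -2.93, -3.4]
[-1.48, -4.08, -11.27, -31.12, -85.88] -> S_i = -1.48*2.76^i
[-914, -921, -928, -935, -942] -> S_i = -914 + -7*i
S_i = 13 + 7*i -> [13, 20, 27, 34, 41]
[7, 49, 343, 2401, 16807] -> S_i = 7*7^i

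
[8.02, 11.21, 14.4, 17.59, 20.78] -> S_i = 8.02 + 3.19*i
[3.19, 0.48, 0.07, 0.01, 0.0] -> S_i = 3.19*0.15^i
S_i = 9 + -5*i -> [9, 4, -1, -6, -11]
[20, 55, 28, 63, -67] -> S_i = Random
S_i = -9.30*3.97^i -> [-9.3, -36.92, -146.58, -581.91, -2310.18]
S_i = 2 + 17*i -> [2, 19, 36, 53, 70]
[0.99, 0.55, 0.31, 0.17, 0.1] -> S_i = 0.99*0.56^i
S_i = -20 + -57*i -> [-20, -77, -134, -191, -248]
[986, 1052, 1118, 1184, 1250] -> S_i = 986 + 66*i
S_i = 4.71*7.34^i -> [4.71, 34.57, 253.75, 1862.55, 13671.15]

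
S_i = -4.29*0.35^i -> [-4.29, -1.5, -0.53, -0.18, -0.06]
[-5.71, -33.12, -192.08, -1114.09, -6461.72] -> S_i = -5.71*5.80^i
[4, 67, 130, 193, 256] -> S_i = 4 + 63*i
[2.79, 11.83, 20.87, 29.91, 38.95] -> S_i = 2.79 + 9.04*i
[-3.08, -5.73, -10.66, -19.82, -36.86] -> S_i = -3.08*1.86^i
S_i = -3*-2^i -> [-3, 6, -12, 24, -48]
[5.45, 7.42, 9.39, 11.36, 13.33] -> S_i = 5.45 + 1.97*i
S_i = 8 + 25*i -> [8, 33, 58, 83, 108]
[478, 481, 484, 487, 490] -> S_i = 478 + 3*i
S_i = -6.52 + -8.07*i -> [-6.52, -14.59, -22.66, -30.73, -38.8]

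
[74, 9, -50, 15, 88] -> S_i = Random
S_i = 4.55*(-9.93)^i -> [4.55, -45.18, 448.65, -4455.12, 44239.31]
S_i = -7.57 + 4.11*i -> [-7.57, -3.46, 0.65, 4.76, 8.87]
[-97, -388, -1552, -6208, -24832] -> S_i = -97*4^i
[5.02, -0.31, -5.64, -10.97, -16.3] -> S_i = 5.02 + -5.33*i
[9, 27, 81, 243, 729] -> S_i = 9*3^i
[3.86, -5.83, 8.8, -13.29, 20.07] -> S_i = 3.86*(-1.51)^i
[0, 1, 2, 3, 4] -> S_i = 0 + 1*i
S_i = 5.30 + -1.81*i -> [5.3, 3.49, 1.68, -0.13, -1.94]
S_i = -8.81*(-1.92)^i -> [-8.81, 16.92, -32.48, 62.36, -119.72]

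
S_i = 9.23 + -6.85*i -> [9.23, 2.38, -4.47, -11.32, -18.17]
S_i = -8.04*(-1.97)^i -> [-8.04, 15.84, -31.2, 61.47, -121.09]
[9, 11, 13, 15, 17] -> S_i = 9 + 2*i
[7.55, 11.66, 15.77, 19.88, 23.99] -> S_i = 7.55 + 4.11*i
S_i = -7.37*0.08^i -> [-7.37, -0.59, -0.05, -0.0, -0.0]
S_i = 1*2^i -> [1, 2, 4, 8, 16]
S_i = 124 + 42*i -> [124, 166, 208, 250, 292]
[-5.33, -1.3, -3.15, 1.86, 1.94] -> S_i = Random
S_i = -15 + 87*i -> [-15, 72, 159, 246, 333]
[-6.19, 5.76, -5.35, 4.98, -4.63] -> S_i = -6.19*(-0.93)^i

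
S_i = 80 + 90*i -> [80, 170, 260, 350, 440]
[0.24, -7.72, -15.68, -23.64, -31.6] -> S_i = 0.24 + -7.96*i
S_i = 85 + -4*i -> [85, 81, 77, 73, 69]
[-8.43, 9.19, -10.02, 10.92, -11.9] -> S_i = -8.43*(-1.09)^i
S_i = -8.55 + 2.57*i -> [-8.55, -5.98, -3.41, -0.84, 1.73]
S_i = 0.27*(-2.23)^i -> [0.27, -0.6, 1.34, -2.99, 6.68]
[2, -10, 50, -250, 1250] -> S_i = 2*-5^i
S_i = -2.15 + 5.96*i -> [-2.15, 3.81, 9.77, 15.73, 21.69]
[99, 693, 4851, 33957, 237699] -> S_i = 99*7^i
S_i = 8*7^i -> [8, 56, 392, 2744, 19208]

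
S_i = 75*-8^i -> [75, -600, 4800, -38400, 307200]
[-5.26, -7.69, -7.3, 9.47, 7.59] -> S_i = Random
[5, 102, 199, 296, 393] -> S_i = 5 + 97*i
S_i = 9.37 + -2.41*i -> [9.37, 6.96, 4.55, 2.14, -0.27]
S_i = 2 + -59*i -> [2, -57, -116, -175, -234]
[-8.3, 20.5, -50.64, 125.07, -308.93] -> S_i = -8.30*(-2.47)^i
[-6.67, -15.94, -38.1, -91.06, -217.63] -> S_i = -6.67*2.39^i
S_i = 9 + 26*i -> [9, 35, 61, 87, 113]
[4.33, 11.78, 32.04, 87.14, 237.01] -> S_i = 4.33*2.72^i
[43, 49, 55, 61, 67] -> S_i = 43 + 6*i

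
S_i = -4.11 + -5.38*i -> [-4.11, -9.49, -14.87, -20.25, -25.63]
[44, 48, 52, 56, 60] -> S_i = 44 + 4*i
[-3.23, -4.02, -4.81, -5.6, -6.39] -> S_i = -3.23 + -0.79*i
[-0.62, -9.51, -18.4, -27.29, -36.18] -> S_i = -0.62 + -8.89*i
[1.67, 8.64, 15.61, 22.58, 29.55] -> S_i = 1.67 + 6.97*i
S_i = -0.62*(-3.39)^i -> [-0.62, 2.1, -7.13, 24.15, -81.88]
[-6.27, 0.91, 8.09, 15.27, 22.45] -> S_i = -6.27 + 7.18*i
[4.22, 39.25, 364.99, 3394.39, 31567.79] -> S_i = 4.22*9.30^i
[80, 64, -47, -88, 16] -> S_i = Random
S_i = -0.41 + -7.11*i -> [-0.41, -7.52, -14.63, -21.74, -28.85]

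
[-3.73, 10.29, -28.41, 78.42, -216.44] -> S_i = -3.73*(-2.76)^i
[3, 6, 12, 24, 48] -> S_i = 3*2^i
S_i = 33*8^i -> [33, 264, 2112, 16896, 135168]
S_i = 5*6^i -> [5, 30, 180, 1080, 6480]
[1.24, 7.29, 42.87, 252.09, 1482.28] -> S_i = 1.24*5.88^i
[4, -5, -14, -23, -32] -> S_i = 4 + -9*i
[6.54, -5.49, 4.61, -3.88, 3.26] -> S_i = 6.54*(-0.84)^i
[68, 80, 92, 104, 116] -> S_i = 68 + 12*i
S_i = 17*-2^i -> [17, -34, 68, -136, 272]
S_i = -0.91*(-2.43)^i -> [-0.91, 2.21, -5.37, 13.06, -31.73]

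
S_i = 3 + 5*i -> [3, 8, 13, 18, 23]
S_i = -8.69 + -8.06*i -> [-8.69, -16.75, -24.81, -32.87, -40.93]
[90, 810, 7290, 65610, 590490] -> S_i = 90*9^i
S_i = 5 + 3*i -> [5, 8, 11, 14, 17]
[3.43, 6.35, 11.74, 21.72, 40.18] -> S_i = 3.43*1.85^i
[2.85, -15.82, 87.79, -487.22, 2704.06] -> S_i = 2.85*(-5.55)^i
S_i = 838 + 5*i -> [838, 843, 848, 853, 858]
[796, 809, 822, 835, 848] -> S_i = 796 + 13*i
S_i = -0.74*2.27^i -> [-0.74, -1.68, -3.81, -8.66, -19.65]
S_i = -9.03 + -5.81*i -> [-9.03, -14.84, -20.65, -26.46, -32.27]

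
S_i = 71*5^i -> [71, 355, 1775, 8875, 44375]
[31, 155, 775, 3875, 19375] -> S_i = 31*5^i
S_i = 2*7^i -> [2, 14, 98, 686, 4802]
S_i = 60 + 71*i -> [60, 131, 202, 273, 344]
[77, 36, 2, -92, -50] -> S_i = Random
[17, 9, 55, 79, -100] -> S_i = Random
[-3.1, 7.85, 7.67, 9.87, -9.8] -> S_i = Random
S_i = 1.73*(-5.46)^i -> [1.73, -9.45, 51.57, -281.59, 1537.51]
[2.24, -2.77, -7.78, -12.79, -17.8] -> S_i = 2.24 + -5.01*i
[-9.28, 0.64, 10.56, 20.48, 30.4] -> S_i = -9.28 + 9.92*i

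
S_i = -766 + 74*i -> [-766, -692, -618, -544, -470]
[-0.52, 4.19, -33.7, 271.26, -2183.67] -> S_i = -0.52*(-8.05)^i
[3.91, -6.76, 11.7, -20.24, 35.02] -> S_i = 3.91*(-1.73)^i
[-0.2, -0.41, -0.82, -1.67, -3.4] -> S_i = -0.20*2.03^i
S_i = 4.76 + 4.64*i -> [4.76, 9.4, 14.04, 18.68, 23.32]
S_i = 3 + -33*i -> [3, -30, -63, -96, -129]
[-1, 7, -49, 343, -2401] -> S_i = -1*-7^i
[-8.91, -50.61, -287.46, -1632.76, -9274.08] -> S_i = -8.91*5.68^i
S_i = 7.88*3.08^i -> [7.88, 24.27, 74.75, 230.24, 709.14]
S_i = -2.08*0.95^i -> [-2.08, -1.98, -1.88, -1.78, -1.69]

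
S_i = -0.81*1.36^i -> [-0.81, -1.1, -1.5, -2.04, -2.77]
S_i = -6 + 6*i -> [-6, 0, 6, 12, 18]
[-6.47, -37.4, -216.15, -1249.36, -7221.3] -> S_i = -6.47*5.78^i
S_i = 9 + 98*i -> [9, 107, 205, 303, 401]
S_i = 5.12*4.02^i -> [5.12, 20.58, 82.74, 332.62, 1337.13]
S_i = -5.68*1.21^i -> [-5.68, -6.87, -8.32, -10.06, -12.18]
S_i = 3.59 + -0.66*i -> [3.59, 2.93, 2.27, 1.61, 0.95]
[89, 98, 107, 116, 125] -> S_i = 89 + 9*i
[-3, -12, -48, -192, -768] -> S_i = -3*4^i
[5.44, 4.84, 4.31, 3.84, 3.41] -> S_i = 5.44*0.89^i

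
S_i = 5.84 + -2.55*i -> [5.84, 3.29, 0.74, -1.81, -4.36]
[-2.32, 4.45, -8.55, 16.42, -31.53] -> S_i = -2.32*(-1.92)^i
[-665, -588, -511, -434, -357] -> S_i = -665 + 77*i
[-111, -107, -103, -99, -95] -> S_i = -111 + 4*i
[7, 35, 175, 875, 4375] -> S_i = 7*5^i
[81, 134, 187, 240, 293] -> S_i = 81 + 53*i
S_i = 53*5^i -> [53, 265, 1325, 6625, 33125]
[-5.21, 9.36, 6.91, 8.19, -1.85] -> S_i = Random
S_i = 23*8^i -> [23, 184, 1472, 11776, 94208]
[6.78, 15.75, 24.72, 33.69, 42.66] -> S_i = 6.78 + 8.97*i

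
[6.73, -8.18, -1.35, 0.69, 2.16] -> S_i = Random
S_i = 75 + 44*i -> [75, 119, 163, 207, 251]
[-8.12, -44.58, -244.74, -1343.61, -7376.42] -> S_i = -8.12*5.49^i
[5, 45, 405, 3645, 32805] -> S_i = 5*9^i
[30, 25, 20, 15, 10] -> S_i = 30 + -5*i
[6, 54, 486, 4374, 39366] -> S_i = 6*9^i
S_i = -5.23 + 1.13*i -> [-5.23, -4.1, -2.97, -1.84, -0.71]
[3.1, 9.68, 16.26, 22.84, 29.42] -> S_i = 3.10 + 6.58*i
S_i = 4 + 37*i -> [4, 41, 78, 115, 152]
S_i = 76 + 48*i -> [76, 124, 172, 220, 268]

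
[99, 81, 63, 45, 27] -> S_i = 99 + -18*i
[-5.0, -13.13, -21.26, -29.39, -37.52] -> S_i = -5.00 + -8.13*i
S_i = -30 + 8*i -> [-30, -22, -14, -6, 2]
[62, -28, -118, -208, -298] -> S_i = 62 + -90*i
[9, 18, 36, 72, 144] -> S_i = 9*2^i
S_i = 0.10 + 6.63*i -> [0.1, 6.73, 13.36, 19.99, 26.62]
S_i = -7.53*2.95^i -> [-7.53, -22.21, -65.53, -193.31, -570.27]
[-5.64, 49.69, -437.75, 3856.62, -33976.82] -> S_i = -5.64*(-8.81)^i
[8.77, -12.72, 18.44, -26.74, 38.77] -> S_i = 8.77*(-1.45)^i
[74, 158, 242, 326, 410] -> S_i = 74 + 84*i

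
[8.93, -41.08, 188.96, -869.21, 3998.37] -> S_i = 8.93*(-4.60)^i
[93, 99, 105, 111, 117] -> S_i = 93 + 6*i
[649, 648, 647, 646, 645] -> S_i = 649 + -1*i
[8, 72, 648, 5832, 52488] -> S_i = 8*9^i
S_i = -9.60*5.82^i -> [-9.6, -55.87, -325.18, -1892.52, -11014.46]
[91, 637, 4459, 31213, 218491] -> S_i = 91*7^i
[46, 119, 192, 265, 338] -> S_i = 46 + 73*i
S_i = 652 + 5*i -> [652, 657, 662, 667, 672]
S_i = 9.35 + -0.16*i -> [9.35, 9.19, 9.03, 8.87, 8.71]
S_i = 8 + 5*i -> [8, 13, 18, 23, 28]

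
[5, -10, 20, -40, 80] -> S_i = 5*-2^i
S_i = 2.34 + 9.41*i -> [2.34, 11.75, 21.16, 30.57, 39.98]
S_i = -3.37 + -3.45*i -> [-3.37, -6.82, -10.27, -13.72, -17.17]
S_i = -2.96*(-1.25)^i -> [-2.96, 3.7, -4.62, 5.78, -7.23]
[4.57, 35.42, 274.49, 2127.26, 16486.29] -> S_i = 4.57*7.75^i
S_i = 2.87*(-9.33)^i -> [2.87, -26.78, 249.83, -2330.92, 21747.46]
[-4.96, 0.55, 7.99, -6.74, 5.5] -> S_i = Random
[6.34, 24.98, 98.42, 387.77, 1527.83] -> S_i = 6.34*3.94^i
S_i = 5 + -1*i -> [5, 4, 3, 2, 1]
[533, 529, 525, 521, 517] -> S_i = 533 + -4*i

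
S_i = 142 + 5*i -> [142, 147, 152, 157, 162]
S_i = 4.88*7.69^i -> [4.88, 37.53, 288.58, 2219.21, 17065.74]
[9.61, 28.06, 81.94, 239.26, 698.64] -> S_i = 9.61*2.92^i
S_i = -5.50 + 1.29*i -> [-5.5, -4.21, -2.92, -1.63, -0.34]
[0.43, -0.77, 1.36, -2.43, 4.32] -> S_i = 0.43*(-1.78)^i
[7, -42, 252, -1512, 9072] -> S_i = 7*-6^i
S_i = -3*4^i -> [-3, -12, -48, -192, -768]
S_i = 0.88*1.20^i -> [0.88, 1.06, 1.27, 1.52, 1.82]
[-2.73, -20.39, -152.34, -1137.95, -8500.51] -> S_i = -2.73*7.47^i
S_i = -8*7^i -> [-8, -56, -392, -2744, -19208]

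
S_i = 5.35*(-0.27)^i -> [5.35, -1.44, 0.39, -0.11, 0.03]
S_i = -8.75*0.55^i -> [-8.75, -4.81, -2.65, -1.46, -0.8]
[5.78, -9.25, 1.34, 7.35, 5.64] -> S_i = Random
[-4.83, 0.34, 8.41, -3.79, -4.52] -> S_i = Random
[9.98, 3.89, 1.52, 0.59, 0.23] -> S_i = 9.98*0.39^i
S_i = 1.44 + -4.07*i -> [1.44, -2.63, -6.7, -10.77, -14.84]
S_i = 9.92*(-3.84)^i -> [9.92, -38.09, 146.28, -561.7, 2156.93]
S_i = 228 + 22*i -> [228, 250, 272, 294, 316]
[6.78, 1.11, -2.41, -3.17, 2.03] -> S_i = Random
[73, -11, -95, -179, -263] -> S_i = 73 + -84*i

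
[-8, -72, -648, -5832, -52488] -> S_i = -8*9^i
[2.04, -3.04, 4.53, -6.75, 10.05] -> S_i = 2.04*(-1.49)^i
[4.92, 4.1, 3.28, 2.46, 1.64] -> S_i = 4.92 + -0.82*i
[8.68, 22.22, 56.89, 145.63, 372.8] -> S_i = 8.68*2.56^i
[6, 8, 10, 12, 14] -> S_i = 6 + 2*i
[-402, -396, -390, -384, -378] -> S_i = -402 + 6*i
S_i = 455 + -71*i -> [455, 384, 313, 242, 171]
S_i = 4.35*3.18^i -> [4.35, 13.83, 43.99, 139.88, 444.83]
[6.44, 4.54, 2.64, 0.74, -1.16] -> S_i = 6.44 + -1.90*i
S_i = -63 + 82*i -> [-63, 19, 101, 183, 265]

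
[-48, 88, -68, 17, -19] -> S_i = Random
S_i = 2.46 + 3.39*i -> [2.46, 5.85, 9.24, 12.63, 16.02]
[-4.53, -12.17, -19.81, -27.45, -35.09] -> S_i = -4.53 + -7.64*i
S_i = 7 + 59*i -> [7, 66, 125, 184, 243]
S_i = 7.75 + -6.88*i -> [7.75, 0.87, -6.01, -12.89, -19.77]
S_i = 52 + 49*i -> [52, 101, 150, 199, 248]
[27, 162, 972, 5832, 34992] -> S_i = 27*6^i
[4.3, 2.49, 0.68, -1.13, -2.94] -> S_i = 4.30 + -1.81*i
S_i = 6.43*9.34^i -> [6.43, 60.06, 560.92, 5239.04, 48932.62]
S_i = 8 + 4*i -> [8, 12, 16, 20, 24]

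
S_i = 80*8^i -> [80, 640, 5120, 40960, 327680]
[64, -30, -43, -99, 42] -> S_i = Random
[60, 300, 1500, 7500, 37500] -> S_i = 60*5^i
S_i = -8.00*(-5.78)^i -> [-8.0, 46.24, -267.27, 1544.8, -8928.97]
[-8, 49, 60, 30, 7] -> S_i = Random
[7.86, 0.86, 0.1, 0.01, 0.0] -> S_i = 7.86*0.11^i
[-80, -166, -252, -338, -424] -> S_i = -80 + -86*i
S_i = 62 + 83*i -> [62, 145, 228, 311, 394]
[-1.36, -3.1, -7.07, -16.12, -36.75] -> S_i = -1.36*2.28^i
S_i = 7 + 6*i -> [7, 13, 19, 25, 31]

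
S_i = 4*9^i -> [4, 36, 324, 2916, 26244]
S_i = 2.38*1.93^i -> [2.38, 4.59, 8.87, 17.11, 33.02]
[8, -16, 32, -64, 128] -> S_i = 8*-2^i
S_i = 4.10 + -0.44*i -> [4.1, 3.66, 3.22, 2.78, 2.34]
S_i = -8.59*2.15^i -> [-8.59, -18.47, -39.71, -85.37, -183.55]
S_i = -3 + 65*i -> [-3, 62, 127, 192, 257]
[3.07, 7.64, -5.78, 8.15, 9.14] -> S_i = Random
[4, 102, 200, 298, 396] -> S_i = 4 + 98*i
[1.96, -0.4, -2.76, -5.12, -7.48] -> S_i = 1.96 + -2.36*i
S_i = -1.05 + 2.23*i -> [-1.05, 1.18, 3.41, 5.64, 7.87]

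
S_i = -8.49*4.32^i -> [-8.49, -36.68, -158.44, -684.48, -2956.94]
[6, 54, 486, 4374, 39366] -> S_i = 6*9^i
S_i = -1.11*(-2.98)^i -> [-1.11, 3.31, -9.86, 29.37, -87.54]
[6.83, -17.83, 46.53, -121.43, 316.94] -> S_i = 6.83*(-2.61)^i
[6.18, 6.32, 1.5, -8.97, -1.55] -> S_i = Random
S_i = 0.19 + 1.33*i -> [0.19, 1.52, 2.85, 4.18, 5.51]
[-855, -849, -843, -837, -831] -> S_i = -855 + 6*i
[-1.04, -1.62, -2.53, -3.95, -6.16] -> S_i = -1.04*1.56^i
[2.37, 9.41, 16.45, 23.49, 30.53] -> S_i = 2.37 + 7.04*i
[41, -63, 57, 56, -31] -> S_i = Random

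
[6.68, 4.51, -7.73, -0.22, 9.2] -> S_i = Random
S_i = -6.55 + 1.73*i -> [-6.55, -4.82, -3.09, -1.36, 0.37]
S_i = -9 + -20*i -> [-9, -29, -49, -69, -89]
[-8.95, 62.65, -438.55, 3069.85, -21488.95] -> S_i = -8.95*(-7.00)^i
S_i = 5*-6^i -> [5, -30, 180, -1080, 6480]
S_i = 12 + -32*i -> [12, -20, -52, -84, -116]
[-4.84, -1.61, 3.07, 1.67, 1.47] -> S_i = Random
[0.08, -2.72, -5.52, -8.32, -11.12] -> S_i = 0.08 + -2.80*i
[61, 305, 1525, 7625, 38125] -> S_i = 61*5^i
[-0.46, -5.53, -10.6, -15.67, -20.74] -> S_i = -0.46 + -5.07*i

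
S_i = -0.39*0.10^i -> [-0.39, -0.04, -0.0, -0.0, -0.0]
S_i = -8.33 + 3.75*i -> [-8.33, -4.58, -0.83, 2.92, 6.67]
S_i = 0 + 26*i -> [0, 26, 52, 78, 104]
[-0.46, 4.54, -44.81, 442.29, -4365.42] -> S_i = -0.46*(-9.87)^i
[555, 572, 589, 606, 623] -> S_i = 555 + 17*i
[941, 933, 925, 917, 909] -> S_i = 941 + -8*i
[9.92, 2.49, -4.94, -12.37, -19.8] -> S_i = 9.92 + -7.43*i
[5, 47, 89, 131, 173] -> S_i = 5 + 42*i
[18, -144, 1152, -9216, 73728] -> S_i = 18*-8^i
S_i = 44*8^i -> [44, 352, 2816, 22528, 180224]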